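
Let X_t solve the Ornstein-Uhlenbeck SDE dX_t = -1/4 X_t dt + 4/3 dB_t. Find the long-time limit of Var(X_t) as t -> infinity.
lim Var(X_t) = 32/9

The OU SDE dX = -theta X dt + sigma dB admits the integrating factor exp(theta t): d(exp(theta t) X_t) = sigma exp(theta t) dB_t. Integrating from 0 to t gives X_t = x_0 * exp(-theta t) + sigma * int_0^t exp(-theta (t-s)) dB_s for any initial x_0. The Itô integral has variance (by the Itô isometry) sigma^2 * int_0^t exp(-2 theta (t - s)) ds = sigma^2 * (1 - exp(-2 theta t)) / (2 theta), independent of x_0.
With theta = 1/4, sigma = 4/3:
  Var(X_t) = (4/3)^2 * (1 - exp(-2*1/4 t)) / (2 * 1/4) = 32/9 - 32*exp(-t/2)/9.
As t -> infinity, exp(-2*1/4 t) -> 0, so the stationary variance is sigma^2 / (2 theta) = 32/9.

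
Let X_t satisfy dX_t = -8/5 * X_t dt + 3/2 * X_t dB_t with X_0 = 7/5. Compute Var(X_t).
Var(X_t) = (49*exp(9*t/4) - 49)*exp(-16*t/5)/25

For GBM dX = mu X dt + sigma X dB with X_0 = x_0, apply Itô to Y = log X: dY = (mu - sigma^2/2) dt + sigma dB, so Y_t = log(x_0) + (mu - sigma^2/2) t + sigma B_t and hence X_t = x_0 * exp((mu - sigma^2/2) t + sigma B_t).
With mu = -8/5, sigma = 3/2, x_0 = 7/5, this gives:
  X_t = 7/5 * exp((-109/40) * t + (3/2) * B_t).
Since sigma*B_t ~ Normal(0, sigma^2 t), E[exp(sigma*B_t)] = exp(sigma^2 t / 2); so E[X_t] = x_0 * exp((mu - sigma^2/2) t) * exp(sigma^2 t / 2) = x_0 * exp(mu t) = 7*exp(-8*t/5)/5.
Var(X_t) = E[X_t^2] - (E[X_t])^2 = x_0^2 * exp(2 mu t) * (exp(sigma^2 t) - 1) = (49*exp(9*t/4) - 49)*exp(-16*t/5)/25.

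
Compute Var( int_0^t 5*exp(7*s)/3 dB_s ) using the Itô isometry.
Var = 25*exp(14*t)/126 - 25/126

The Itô integral of a deterministic integrand f(s) has mean 0 because each increment f(s) * (B_{s+ds} - B_s) has mean 0. By the Itô isometry:
  Var( int_0^t f(s) dB_s ) = E[ (int_0^t f(s) dB_s)^2 ] = int_0^t f(s)^2 ds.
Here f(s) = 5*exp(7*s)/3, so f(s)^2 = 25*exp(14*s)/9. Integrate:
  int_0^t (25*exp(14*s)/9) ds = 25*exp(14*t)/126 - 25/126.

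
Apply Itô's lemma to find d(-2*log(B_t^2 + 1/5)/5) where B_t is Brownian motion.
d(-2*log(B_t^2 + 1/5)/5) = (2*(5*B_t^2 - 1)/(5*B_t^2 + 1)^2) dt + (-4*B_t/(5*B_t^2 + 1)) dB_t

Itô's formula for f(B_t) gives d f(B_t) = f'(B_t) dB_t + (1/2) f''(B_t) dt. Compute derivatives of f(x) = -2*log(x^2 + 1/5)/5:
  f'(x)  = -4*x/(5*x^2 + 1)
  f''(x) = 4*(5*x^2 - 1)/(5*x^2 + 1)^2
Substitute x = B_t and multiply the f'' term by 1/2:
  drift     = (1/2) * (4*(5*x^2 - 1)/(5*x^2 + 1)^2) evaluated at B_t = 2*(5*B_t^2 - 1)/(5*B_t^2 + 1)^2
  diffusion = (-4*x/(5*x^2 + 1)) evaluated at B_t = -4*B_t/(5*B_t^2 + 1)
Therefore d(-2*log(B_t^2 + 1/5)/5) = (2*(5*B_t^2 - 1)/(5*B_t^2 + 1)^2) dt + (-4*B_t/(5*B_t^2 + 1)) dB_t.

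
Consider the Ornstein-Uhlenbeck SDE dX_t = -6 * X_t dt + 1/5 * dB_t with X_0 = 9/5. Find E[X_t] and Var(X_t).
E[X_t] = 9*exp(-6*t)/5; Var(X_t) = 1/300 - exp(-12*t)/300

The OU SDE dX = -theta X dt + sigma dB admits the integrating factor exp(theta t): d(exp(theta t) X_t) = sigma exp(theta t) dB_t. Integrating from 0 to t:
  X_t = x_0 * exp(-theta t) + sigma * int_0^t exp(-theta (t-s)) dB_s.
The Itô integral has mean 0 and (by the Itô isometry) variance sigma^2 * int_0^t exp(-2 theta (t - s)) ds = sigma^2 * (1 - exp(-2 theta t)) / (2 theta).
With theta = 6, sigma = 1/5, x_0 = 9/5:
  E[X_t] = 9/5 * exp(-6 t) = 9*exp(-6*t)/5
  Var(X_t) = (1/5)^2 * (1 - exp(-2*6 t)) / (2 * 6) = 1/300 - exp(-12*t)/300.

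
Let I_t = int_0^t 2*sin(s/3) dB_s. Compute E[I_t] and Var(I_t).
E[I_t] = 0; Var(I_t) = 2*t - 3*sin(2*t/3)

The Itô integral of a deterministic integrand f(s) has mean 0 because each increment f(s) * (B_{s+ds} - B_s) has mean 0. By the Itô isometry:
  Var( int_0^t f(s) dB_s ) = E[ (int_0^t f(s) dB_s)^2 ] = int_0^t f(s)^2 ds.
Here f(s) = 2*sin(s/3), so f(s)^2 = 4*sin(s/3)^2. Integrate:
  int_0^t (4*sin(s/3)^2) ds = 2*t - 3*sin(2*t/3).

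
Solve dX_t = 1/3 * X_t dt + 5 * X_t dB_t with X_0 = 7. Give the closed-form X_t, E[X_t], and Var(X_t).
X_t = 7 * exp((-73/6) t + (5) B_t); E[X_t] = 7*exp(t/3); Var(X_t) = 49*(exp(25*t) - 1)*exp(2*t/3)

For GBM dX = mu X dt + sigma X dB with X_0 = x_0, apply Itô to Y = log X: dY = (mu - sigma^2/2) dt + sigma dB, so Y_t = log(x_0) + (mu - sigma^2/2) t + sigma B_t and hence X_t = x_0 * exp((mu - sigma^2/2) t + sigma B_t).
With mu = 1/3, sigma = 5, x_0 = 7, this gives:
  X_t = 7 * exp((-73/6) * t + (5) * B_t).
Since sigma*B_t ~ Normal(0, sigma^2 t), E[exp(sigma*B_t)] = exp(sigma^2 t / 2); so E[X_t] = x_0 * exp((mu - sigma^2/2) t) * exp(sigma^2 t / 2) = x_0 * exp(mu t) = 7*exp(t/3).
Var(X_t) = E[X_t^2] - (E[X_t])^2 = x_0^2 * exp(2 mu t) * (exp(sigma^2 t) - 1) = 49*(exp(25*t) - 1)*exp(2*t/3).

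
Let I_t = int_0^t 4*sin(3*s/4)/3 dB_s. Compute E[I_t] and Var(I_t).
E[I_t] = 0; Var(I_t) = 8*t/9 - 16*sin(3*t/2)/27

The Itô integral of a deterministic integrand f(s) has mean 0 because each increment f(s) * (B_{s+ds} - B_s) has mean 0. By the Itô isometry:
  Var( int_0^t f(s) dB_s ) = E[ (int_0^t f(s) dB_s)^2 ] = int_0^t f(s)^2 ds.
Here f(s) = 4*sin(3*s/4)/3, so f(s)^2 = 16*sin(3*s/4)^2/9. Integrate:
  int_0^t (16*sin(3*s/4)^2/9) ds = 8*t/9 - 16*sin(3*t/2)/27.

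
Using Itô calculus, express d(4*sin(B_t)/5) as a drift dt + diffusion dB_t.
d(4*sin(B_t)/5) = (-2*sin(B_t)/5) dt + (4*cos(B_t)/5) dB_t

Itô's formula for f(B_t) gives d f(B_t) = f'(B_t) dB_t + (1/2) f''(B_t) dt. Compute derivatives of f(x) = 4*sin(x)/5:
  f'(x)  = 4*cos(x)/5
  f''(x) = -4*sin(x)/5
Substitute x = B_t and multiply the f'' term by 1/2:
  drift     = (1/2) * (-4*sin(x)/5) evaluated at B_t = -2*sin(B_t)/5
  diffusion = (4*cos(x)/5) evaluated at B_t = 4*cos(B_t)/5
Therefore d(4*sin(B_t)/5) = (-2*sin(B_t)/5) dt + (4*cos(B_t)/5) dB_t.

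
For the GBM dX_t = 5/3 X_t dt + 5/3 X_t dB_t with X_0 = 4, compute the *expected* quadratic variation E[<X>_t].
E[<X>_t] = 80*exp(55*t/9)/11 - 80/11

<X>_t = int_0^t ((5/3) * X_s)^2 ds. Taking expectation inside the integral: E[<X>_t] = (5/3)^2 * int_0^t E[X_s^2] ds. For GBM, E[X_s^2] = x_0^2 * exp((2 mu + sigma^2) s). Integrating:
  E[<X>_t] = (5/3)^2 * 4^2 * (exp((2*(5/3) + (5/3)^2) t) - 1) / (2*(5/3) + (5/3)^2)
           = (5/3)^2 * 4^2 * (exp((55/9) t) - 1) / (55/9) = 80*exp(55*t/9)/11 - 80/11.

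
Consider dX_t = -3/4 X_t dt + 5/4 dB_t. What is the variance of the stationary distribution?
lim Var(X_t) = 25/24

The OU SDE dX = -theta X dt + sigma dB admits the integrating factor exp(theta t): d(exp(theta t) X_t) = sigma exp(theta t) dB_t. Integrating from 0 to t gives X_t = x_0 * exp(-theta t) + sigma * int_0^t exp(-theta (t-s)) dB_s for any initial x_0. The Itô integral has variance (by the Itô isometry) sigma^2 * int_0^t exp(-2 theta (t - s)) ds = sigma^2 * (1 - exp(-2 theta t)) / (2 theta), independent of x_0.
With theta = 3/4, sigma = 5/4:
  Var(X_t) = (5/4)^2 * (1 - exp(-2*3/4 t)) / (2 * 3/4) = 25/24 - 25*exp(-3*t/2)/24.
As t -> infinity, exp(-2*3/4 t) -> 0, so the stationary variance is sigma^2 / (2 theta) = 25/24.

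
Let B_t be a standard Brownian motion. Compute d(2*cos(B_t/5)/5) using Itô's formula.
d(2*cos(B_t/5)/5) = (-cos(B_t/5)/125) dt + (-2*sin(B_t/5)/25) dB_t

Itô's formula for f(B_t) gives d f(B_t) = f'(B_t) dB_t + (1/2) f''(B_t) dt. Compute derivatives of f(x) = 2*cos(x/5)/5:
  f'(x)  = -2*sin(x/5)/25
  f''(x) = -2*cos(x/5)/125
Substitute x = B_t and multiply the f'' term by 1/2:
  drift     = (1/2) * (-2*cos(x/5)/125) evaluated at B_t = -cos(B_t/5)/125
  diffusion = (-2*sin(x/5)/25) evaluated at B_t = -2*sin(B_t/5)/25
Therefore d(2*cos(B_t/5)/5) = (-cos(B_t/5)/125) dt + (-2*sin(B_t/5)/25) dB_t.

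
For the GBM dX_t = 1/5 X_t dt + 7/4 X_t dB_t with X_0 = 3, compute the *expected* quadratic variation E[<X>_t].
E[<X>_t] = 2205*exp(277*t/80)/277 - 2205/277

<X>_t = int_0^t ((7/4) * X_s)^2 ds. Taking expectation inside the integral: E[<X>_t] = (7/4)^2 * int_0^t E[X_s^2] ds. For GBM, E[X_s^2] = x_0^2 * exp((2 mu + sigma^2) s). Integrating:
  E[<X>_t] = (7/4)^2 * 3^2 * (exp((2*(1/5) + (7/4)^2) t) - 1) / (2*(1/5) + (7/4)^2)
           = (7/4)^2 * 3^2 * (exp((277/80) t) - 1) / (277/80) = 2205*exp(277*t/80)/277 - 2205/277.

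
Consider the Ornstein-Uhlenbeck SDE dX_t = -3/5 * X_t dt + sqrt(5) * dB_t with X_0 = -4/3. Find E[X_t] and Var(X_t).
E[X_t] = -4*exp(-3*t/5)/3; Var(X_t) = 25/6 - 25*exp(-6*t/5)/6

The OU SDE dX = -theta X dt + sigma dB admits the integrating factor exp(theta t): d(exp(theta t) X_t) = sigma exp(theta t) dB_t. Integrating from 0 to t:
  X_t = x_0 * exp(-theta t) + sigma * int_0^t exp(-theta (t-s)) dB_s.
The Itô integral has mean 0 and (by the Itô isometry) variance sigma^2 * int_0^t exp(-2 theta (t - s)) ds = sigma^2 * (1 - exp(-2 theta t)) / (2 theta).
With theta = 3/5, sigma = sqrt(5), x_0 = -4/3:
  E[X_t] = -4/3 * exp(-3/5 t) = -4*exp(-3*t/5)/3
  Var(X_t) = (sqrt(5))^2 * (1 - exp(-2*3/5 t)) / (2 * 3/5) = 25/6 - 25*exp(-6*t/5)/6.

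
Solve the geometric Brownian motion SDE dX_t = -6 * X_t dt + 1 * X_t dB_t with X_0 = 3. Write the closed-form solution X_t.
X_t = 3 * exp((-13/2) * t + (1) * B_t)

For GBM dX = mu X dt + sigma X dB with X_0 = x_0, apply Itô to Y = log X: dY = (mu - sigma^2/2) dt + sigma dB, so Y_t = log(x_0) + (mu - sigma^2/2) t + sigma B_t and hence X_t = x_0 * exp((mu - sigma^2/2) t + sigma B_t).
With mu = -6, sigma = 1, x_0 = 3, this gives:
  X_t = 3 * exp((-13/2) * t + (1) * B_t).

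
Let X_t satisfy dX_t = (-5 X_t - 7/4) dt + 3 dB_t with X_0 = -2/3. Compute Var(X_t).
Var(X_t) = 9/10 - 9*exp(-10*t)/10

The variance V(t) = Var(X_t) satisfies V'(t) = 2 a V(t) + c^2 with V(0) = 0 (drift coefficient is linear in X, diffusion is constant). With a = -5, c = 3, the solution is
  V(t) = (c^2 / (2 a)) * (exp(2 a t) - 1)
       = (3^2 / (2*(-5))) * (exp((-10) t) - 1)
       = 9/10 - 9*exp(-10*t)/10.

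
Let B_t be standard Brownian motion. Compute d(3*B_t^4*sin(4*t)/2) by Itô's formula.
d(3*B_t^4*sin(4*t)/2) = (B_t^2*(6*B_t^2*cos(4*t) + 9*sin(4*t))) dt + (6*B_t^3*sin(4*t)) dB_t

Itô's formula for f(t, x): d f(t, B_t) = (f_t + (1/2) f_xx) dt + f_x dB_t. Compute partials of f(t, x) = 3*x^4*sin(4*t)/2:
  f_t(t,x)  = 6*x^4*cos(4*t)
  f_x(t,x)  = 6*x^3*sin(4*t)
  f_xx(t,x) = 18*x^2*sin(4*t)
Assemble drift = f_t + (1/2) f_xx = x^2*(6*x^2*cos(4*t) + 9*sin(4*t)) and diffusion = f_x = 6*x^3*sin(4*t). Substituting x = B_t:
  d(3*B_t^4*sin(4*t)/2) = (B_t^2*(6*B_t^2*cos(4*t) + 9*sin(4*t))) dt + (6*B_t^3*sin(4*t)) dB_t.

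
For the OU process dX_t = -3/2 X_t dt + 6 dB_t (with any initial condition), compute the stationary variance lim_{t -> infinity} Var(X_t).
lim Var(X_t) = 12

The OU SDE dX = -theta X dt + sigma dB admits the integrating factor exp(theta t): d(exp(theta t) X_t) = sigma exp(theta t) dB_t. Integrating from 0 to t gives X_t = x_0 * exp(-theta t) + sigma * int_0^t exp(-theta (t-s)) dB_s for any initial x_0. The Itô integral has variance (by the Itô isometry) sigma^2 * int_0^t exp(-2 theta (t - s)) ds = sigma^2 * (1 - exp(-2 theta t)) / (2 theta), independent of x_0.
With theta = 3/2, sigma = 6:
  Var(X_t) = (6)^2 * (1 - exp(-2*3/2 t)) / (2 * 3/2) = 12 - 12*exp(-3*t).
As t -> infinity, exp(-2*3/2 t) -> 0, so the stationary variance is sigma^2 / (2 theta) = 12.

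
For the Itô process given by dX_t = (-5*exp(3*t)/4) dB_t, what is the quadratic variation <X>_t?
<X>_t = 25*exp(6*t)/96 - 25/96

For an Itô process dX_t = a(t) dt + b(t) dB_t, the quadratic variation is <X>_t = int_0^t b(s)^2 ds (the drift term does not contribute). Here b(s) = -5*exp(3*s)/4, so
  b(s)^2 = 25*exp(6*s)/16.
Integrating from 0 to t:
  <X>_t = int_0^t (25*exp(6*s)/16) ds = 25*exp(6*t)/96 - 25/96.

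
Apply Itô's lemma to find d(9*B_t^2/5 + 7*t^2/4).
d(9*B_t^2/5 + 7*t^2/4) = (7*t/2 + 9/5) dt + (18*B_t/5) dB_t

Itô's formula for f(t, x): d f(t, B_t) = (f_t + (1/2) f_xx) dt + f_x dB_t. Compute partials of f(t, x) = 7*t^2/4 + 9*x^2/5:
  f_t(t,x)  = 7*t/2
  f_x(t,x)  = 18*x/5
  f_xx(t,x) = 18/5
Assemble drift = f_t + (1/2) f_xx = 7*t/2 + 9/5 and diffusion = f_x = 18*x/5. Substituting x = B_t:
  d(9*B_t^2/5 + 7*t^2/4) = (7*t/2 + 9/5) dt + (18*B_t/5) dB_t.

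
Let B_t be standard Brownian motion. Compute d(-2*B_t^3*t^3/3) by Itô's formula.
d(-2*B_t^3*t^3/3) = (2*B_t*t^2*(-B_t^2 - t)) dt + (-2*B_t^2*t^3) dB_t

Itô's formula for f(t, x): d f(t, B_t) = (f_t + (1/2) f_xx) dt + f_x dB_t. Compute partials of f(t, x) = -2*t^3*x^3/3:
  f_t(t,x)  = -2*t^2*x^3
  f_x(t,x)  = -2*t^3*x^2
  f_xx(t,x) = -4*t^3*x
Assemble drift = f_t + (1/2) f_xx = 2*t^2*x*(-t - x^2) and diffusion = f_x = -2*t^3*x^2. Substituting x = B_t:
  d(-2*B_t^3*t^3/3) = (2*B_t*t^2*(-B_t^2 - t)) dt + (-2*B_t^2*t^3) dB_t.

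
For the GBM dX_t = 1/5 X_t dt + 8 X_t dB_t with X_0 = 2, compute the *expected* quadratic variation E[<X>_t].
E[<X>_t] = 640*exp(322*t/5)/161 - 640/161

<X>_t = int_0^t (8 * X_s)^2 ds. Taking expectation inside the integral: E[<X>_t] = 8^2 * int_0^t E[X_s^2] ds. For GBM, E[X_s^2] = x_0^2 * exp((2 mu + sigma^2) s). Integrating:
  E[<X>_t] = 8^2 * 2^2 * (exp((2*(1/5) + 8^2) t) - 1) / (2*(1/5) + 8^2)
           = 8^2 * 2^2 * (exp((322/5) t) - 1) / (322/5) = 640*exp(322*t/5)/161 - 640/161.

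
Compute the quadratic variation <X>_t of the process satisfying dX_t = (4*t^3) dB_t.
<X>_t = 16*t^7/7

For an Itô process dX_t = a(t) dt + b(t) dB_t, the quadratic variation is <X>_t = int_0^t b(s)^2 ds (the drift term does not contribute). Here b(s) = 4*s^3, so
  b(s)^2 = 16*s^6.
Integrating from 0 to t:
  <X>_t = int_0^t (16*s^6) ds = 16*t^7/7.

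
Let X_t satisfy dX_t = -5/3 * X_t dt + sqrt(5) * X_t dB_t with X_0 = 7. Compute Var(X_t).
Var(X_t) = (49*exp(5*t) - 49)*exp(-10*t/3)

For GBM dX = mu X dt + sigma X dB with X_0 = x_0, apply Itô to Y = log X: dY = (mu - sigma^2/2) dt + sigma dB, so Y_t = log(x_0) + (mu - sigma^2/2) t + sigma B_t and hence X_t = x_0 * exp((mu - sigma^2/2) t + sigma B_t).
With mu = -5/3, sigma = sqrt(5), x_0 = 7, this gives:
  X_t = 7 * exp((-25/6) * t + (sqrt(5)) * B_t).
Since sigma*B_t ~ Normal(0, sigma^2 t), E[exp(sigma*B_t)] = exp(sigma^2 t / 2); so E[X_t] = x_0 * exp((mu - sigma^2/2) t) * exp(sigma^2 t / 2) = x_0 * exp(mu t) = 7*exp(-5*t/3).
Var(X_t) = E[X_t^2] - (E[X_t])^2 = x_0^2 * exp(2 mu t) * (exp(sigma^2 t) - 1) = (49*exp(5*t) - 49)*exp(-10*t/3).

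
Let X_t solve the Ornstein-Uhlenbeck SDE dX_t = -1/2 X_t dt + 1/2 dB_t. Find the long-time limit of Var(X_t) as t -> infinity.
lim Var(X_t) = 1/4

The OU SDE dX = -theta X dt + sigma dB admits the integrating factor exp(theta t): d(exp(theta t) X_t) = sigma exp(theta t) dB_t. Integrating from 0 to t gives X_t = x_0 * exp(-theta t) + sigma * int_0^t exp(-theta (t-s)) dB_s for any initial x_0. The Itô integral has variance (by the Itô isometry) sigma^2 * int_0^t exp(-2 theta (t - s)) ds = sigma^2 * (1 - exp(-2 theta t)) / (2 theta), independent of x_0.
With theta = 1/2, sigma = 1/2:
  Var(X_t) = (1/2)^2 * (1 - exp(-2*1/2 t)) / (2 * 1/2) = (exp(t) - 1)*exp(-t)/4.
As t -> infinity, exp(-2*1/2 t) -> 0, so the stationary variance is sigma^2 / (2 theta) = 1/4.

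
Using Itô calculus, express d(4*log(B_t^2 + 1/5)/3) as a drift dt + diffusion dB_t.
d(4*log(B_t^2 + 1/5)/3) = (20*(1 - 5*B_t^2)/(3*(5*B_t^2 + 1)^2)) dt + (40*B_t/(3*(5*B_t^2 + 1))) dB_t

Itô's formula for f(B_t) gives d f(B_t) = f'(B_t) dB_t + (1/2) f''(B_t) dt. Compute derivatives of f(x) = 4*log(x^2 + 1/5)/3:
  f'(x)  = 40*x/(3*(5*x^2 + 1))
  f''(x) = 40*(1 - 5*x^2)/(3*(5*x^2 + 1)^2)
Substitute x = B_t and multiply the f'' term by 1/2:
  drift     = (1/2) * (40*(1 - 5*x^2)/(3*(5*x^2 + 1)^2)) evaluated at B_t = 20*(1 - 5*B_t^2)/(3*(5*B_t^2 + 1)^2)
  diffusion = (40*x/(3*(5*x^2 + 1))) evaluated at B_t = 40*B_t/(3*(5*B_t^2 + 1))
Therefore d(4*log(B_t^2 + 1/5)/3) = (20*(1 - 5*B_t^2)/(3*(5*B_t^2 + 1)^2)) dt + (40*B_t/(3*(5*B_t^2 + 1))) dB_t.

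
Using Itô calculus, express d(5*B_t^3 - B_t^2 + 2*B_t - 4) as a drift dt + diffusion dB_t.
d(5*B_t^3 - B_t^2 + 2*B_t - 4) = (15*B_t - 1) dt + (15*B_t^2 - 2*B_t + 2) dB_t

Itô's formula for f(B_t) gives d f(B_t) = f'(B_t) dB_t + (1/2) f''(B_t) dt. Compute derivatives of f(x) = 5*x^3 - x^2 + 2*x - 4:
  f'(x)  = 15*x^2 - 2*x + 2
  f''(x) = 30*x - 2
Substitute x = B_t and multiply the f'' term by 1/2:
  drift     = (1/2) * (30*x - 2) evaluated at B_t = 15*B_t - 1
  diffusion = (15*x^2 - 2*x + 2) evaluated at B_t = 15*B_t^2 - 2*B_t + 2
Therefore d(5*B_t^3 - B_t^2 + 2*B_t - 4) = (15*B_t - 1) dt + (15*B_t^2 - 2*B_t + 2) dB_t.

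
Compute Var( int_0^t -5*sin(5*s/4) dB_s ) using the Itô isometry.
Var = 25*t/2 - 5*sin(5*t/2)

The Itô integral of a deterministic integrand f(s) has mean 0 because each increment f(s) * (B_{s+ds} - B_s) has mean 0. By the Itô isometry:
  Var( int_0^t f(s) dB_s ) = E[ (int_0^t f(s) dB_s)^2 ] = int_0^t f(s)^2 ds.
Here f(s) = -5*sin(5*s/4), so f(s)^2 = 25*sin(5*s/4)^2. Integrate:
  int_0^t (25*sin(5*s/4)^2) ds = 25*t/2 - 5*sin(5*t/2).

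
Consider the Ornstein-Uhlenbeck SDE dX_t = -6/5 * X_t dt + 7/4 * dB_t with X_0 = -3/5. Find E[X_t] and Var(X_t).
E[X_t] = -3*exp(-6*t/5)/5; Var(X_t) = 245/192 - 245*exp(-12*t/5)/192

The OU SDE dX = -theta X dt + sigma dB admits the integrating factor exp(theta t): d(exp(theta t) X_t) = sigma exp(theta t) dB_t. Integrating from 0 to t:
  X_t = x_0 * exp(-theta t) + sigma * int_0^t exp(-theta (t-s)) dB_s.
The Itô integral has mean 0 and (by the Itô isometry) variance sigma^2 * int_0^t exp(-2 theta (t - s)) ds = sigma^2 * (1 - exp(-2 theta t)) / (2 theta).
With theta = 6/5, sigma = 7/4, x_0 = -3/5:
  E[X_t] = -3/5 * exp(-6/5 t) = -3*exp(-6*t/5)/5
  Var(X_t) = (7/4)^2 * (1 - exp(-2*6/5 t)) / (2 * 6/5) = 245/192 - 245*exp(-12*t/5)/192.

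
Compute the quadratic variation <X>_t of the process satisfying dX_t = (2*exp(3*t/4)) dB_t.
<X>_t = 8*exp(3*t/2)/3 - 8/3

For an Itô process dX_t = a(t) dt + b(t) dB_t, the quadratic variation is <X>_t = int_0^t b(s)^2 ds (the drift term does not contribute). Here b(s) = 2*exp(3*s/4), so
  b(s)^2 = 4*exp(3*s/2).
Integrating from 0 to t:
  <X>_t = int_0^t (4*exp(3*s/2)) ds = 8*exp(3*t/2)/3 - 8/3.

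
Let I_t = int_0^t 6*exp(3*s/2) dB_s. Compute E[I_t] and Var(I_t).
E[I_t] = 0; Var(I_t) = 12*exp(3*t) - 12

The Itô integral of a deterministic integrand f(s) has mean 0 because each increment f(s) * (B_{s+ds} - B_s) has mean 0. By the Itô isometry:
  Var( int_0^t f(s) dB_s ) = E[ (int_0^t f(s) dB_s)^2 ] = int_0^t f(s)^2 ds.
Here f(s) = 6*exp(3*s/2), so f(s)^2 = 36*exp(3*s). Integrate:
  int_0^t (36*exp(3*s)) ds = 12*exp(3*t) - 12.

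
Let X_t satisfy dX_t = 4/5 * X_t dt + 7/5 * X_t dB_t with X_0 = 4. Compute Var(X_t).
Var(X_t) = 16*(exp(49*t/25) - 1)*exp(8*t/5)

For GBM dX = mu X dt + sigma X dB with X_0 = x_0, apply Itô to Y = log X: dY = (mu - sigma^2/2) dt + sigma dB, so Y_t = log(x_0) + (mu - sigma^2/2) t + sigma B_t and hence X_t = x_0 * exp((mu - sigma^2/2) t + sigma B_t).
With mu = 4/5, sigma = 7/5, x_0 = 4, this gives:
  X_t = 4 * exp((-9/50) * t + (7/5) * B_t).
Since sigma*B_t ~ Normal(0, sigma^2 t), E[exp(sigma*B_t)] = exp(sigma^2 t / 2); so E[X_t] = x_0 * exp((mu - sigma^2/2) t) * exp(sigma^2 t / 2) = x_0 * exp(mu t) = 4*exp(4*t/5).
Var(X_t) = E[X_t^2] - (E[X_t])^2 = x_0^2 * exp(2 mu t) * (exp(sigma^2 t) - 1) = 16*(exp(49*t/25) - 1)*exp(8*t/5).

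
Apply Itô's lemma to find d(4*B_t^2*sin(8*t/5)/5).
d(4*B_t^2*sin(8*t/5)/5) = (32*B_t^2*cos(8*t/5)/25 + 4*sin(8*t/5)/5) dt + (8*B_t*sin(8*t/5)/5) dB_t

Itô's formula for f(t, x): d f(t, B_t) = (f_t + (1/2) f_xx) dt + f_x dB_t. Compute partials of f(t, x) = 4*x^2*sin(8*t/5)/5:
  f_t(t,x)  = 32*x^2*cos(8*t/5)/25
  f_x(t,x)  = 8*x*sin(8*t/5)/5
  f_xx(t,x) = 8*sin(8*t/5)/5
Assemble drift = f_t + (1/2) f_xx = 32*x^2*cos(8*t/5)/25 + 4*sin(8*t/5)/5 and diffusion = f_x = 8*x*sin(8*t/5)/5. Substituting x = B_t:
  d(4*B_t^2*sin(8*t/5)/5) = (32*B_t^2*cos(8*t/5)/25 + 4*sin(8*t/5)/5) dt + (8*B_t*sin(8*t/5)/5) dB_t.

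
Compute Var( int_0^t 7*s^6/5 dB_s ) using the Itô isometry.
Var = 49*t^13/325

The Itô integral of a deterministic integrand f(s) has mean 0 because each increment f(s) * (B_{s+ds} - B_s) has mean 0. By the Itô isometry:
  Var( int_0^t f(s) dB_s ) = E[ (int_0^t f(s) dB_s)^2 ] = int_0^t f(s)^2 ds.
Here f(s) = 7*s^6/5, so f(s)^2 = 49*s^12/25. Integrate:
  int_0^t (49*s^12/25) ds = 49*t^13/325.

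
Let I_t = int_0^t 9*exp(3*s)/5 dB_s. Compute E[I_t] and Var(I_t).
E[I_t] = 0; Var(I_t) = 27*exp(6*t)/50 - 27/50

The Itô integral of a deterministic integrand f(s) has mean 0 because each increment f(s) * (B_{s+ds} - B_s) has mean 0. By the Itô isometry:
  Var( int_0^t f(s) dB_s ) = E[ (int_0^t f(s) dB_s)^2 ] = int_0^t f(s)^2 ds.
Here f(s) = 9*exp(3*s)/5, so f(s)^2 = 81*exp(6*s)/25. Integrate:
  int_0^t (81*exp(6*s)/25) ds = 27*exp(6*t)/50 - 27/50.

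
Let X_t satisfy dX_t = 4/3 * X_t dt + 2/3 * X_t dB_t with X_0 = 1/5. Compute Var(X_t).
Var(X_t) = (exp(4*t/9) - 1)*exp(8*t/3)/25

For GBM dX = mu X dt + sigma X dB with X_0 = x_0, apply Itô to Y = log X: dY = (mu - sigma^2/2) dt + sigma dB, so Y_t = log(x_0) + (mu - sigma^2/2) t + sigma B_t and hence X_t = x_0 * exp((mu - sigma^2/2) t + sigma B_t).
With mu = 4/3, sigma = 2/3, x_0 = 1/5, this gives:
  X_t = 1/5 * exp((10/9) * t + (2/3) * B_t).
Since sigma*B_t ~ Normal(0, sigma^2 t), E[exp(sigma*B_t)] = exp(sigma^2 t / 2); so E[X_t] = x_0 * exp((mu - sigma^2/2) t) * exp(sigma^2 t / 2) = x_0 * exp(mu t) = exp(4*t/3)/5.
Var(X_t) = E[X_t^2] - (E[X_t])^2 = x_0^2 * exp(2 mu t) * (exp(sigma^2 t) - 1) = (exp(4*t/9) - 1)*exp(8*t/3)/25.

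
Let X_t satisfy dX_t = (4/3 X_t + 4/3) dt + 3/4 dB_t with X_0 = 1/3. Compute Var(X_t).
Var(X_t) = 27*exp(8*t/3)/128 - 27/128

The variance V(t) = Var(X_t) satisfies V'(t) = 2 a V(t) + c^2 with V(0) = 0 (drift coefficient is linear in X, diffusion is constant). With a = 4/3, c = 3/4, the solution is
  V(t) = (c^2 / (2 a)) * (exp(2 a t) - 1)
       = ((3/4)^2 / (2*(4/3))) * (exp((8/3) t) - 1)
       = 27*exp(8*t/3)/128 - 27/128.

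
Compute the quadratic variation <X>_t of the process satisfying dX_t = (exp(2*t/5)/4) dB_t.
<X>_t = 5*exp(4*t/5)/64 - 5/64

For an Itô process dX_t = a(t) dt + b(t) dB_t, the quadratic variation is <X>_t = int_0^t b(s)^2 ds (the drift term does not contribute). Here b(s) = exp(2*s/5)/4, so
  b(s)^2 = exp(4*s/5)/16.
Integrating from 0 to t:
  <X>_t = int_0^t (exp(4*s/5)/16) ds = 5*exp(4*t/5)/64 - 5/64.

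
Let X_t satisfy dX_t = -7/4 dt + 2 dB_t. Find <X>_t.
<X>_t = 4*t

For an Itô process dX_t = a(t) dt + b(t) dB_t, the quadratic variation is <X>_t = int_0^t b(s)^2 ds (the drift term does not contribute). Here b(s) = 2, so
  b(s)^2 = 4.
Integrating from 0 to t:
  <X>_t = int_0^t (4) ds = 4*t.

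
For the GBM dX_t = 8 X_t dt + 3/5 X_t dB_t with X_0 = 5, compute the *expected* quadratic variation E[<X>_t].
E[<X>_t] = 225*exp(409*t/25)/409 - 225/409

<X>_t = int_0^t ((3/5) * X_s)^2 ds. Taking expectation inside the integral: E[<X>_t] = (3/5)^2 * int_0^t E[X_s^2] ds. For GBM, E[X_s^2] = x_0^2 * exp((2 mu + sigma^2) s). Integrating:
  E[<X>_t] = (3/5)^2 * 5^2 * (exp((2*8 + (3/5)^2) t) - 1) / (2*8 + (3/5)^2)
           = (3/5)^2 * 5^2 * (exp((409/25) t) - 1) / (409/25) = 225*exp(409*t/25)/409 - 225/409.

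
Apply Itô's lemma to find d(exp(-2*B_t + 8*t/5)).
d(exp(-2*B_t + 8*t/5)) = (18*exp(-2*B_t + 8*t/5)/5) dt + (-2*exp(-2*B_t + 8*t/5)) dB_t

Itô's formula for f(t, x): d f(t, B_t) = (f_t + (1/2) f_xx) dt + f_x dB_t. Compute partials of f(t, x) = exp(8*t/5 - 2*x):
  f_t(t,x)  = 8*exp(8*t/5 - 2*x)/5
  f_x(t,x)  = -2*exp(8*t/5 - 2*x)
  f_xx(t,x) = 4*exp(8*t/5 - 2*x)
Assemble drift = f_t + (1/2) f_xx = 18*exp(8*t/5 - 2*x)/5 and diffusion = f_x = -2*exp(8*t/5 - 2*x). Substituting x = B_t:
  d(exp(-2*B_t + 8*t/5)) = (18*exp(-2*B_t + 8*t/5)/5) dt + (-2*exp(-2*B_t + 8*t/5)) dB_t.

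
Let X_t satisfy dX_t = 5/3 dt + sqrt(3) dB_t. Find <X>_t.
<X>_t = 3*t

For an Itô process dX_t = a(t) dt + b(t) dB_t, the quadratic variation is <X>_t = int_0^t b(s)^2 ds (the drift term does not contribute). Here b(s) = sqrt(3), so
  b(s)^2 = 3.
Integrating from 0 to t:
  <X>_t = int_0^t (3) ds = 3*t.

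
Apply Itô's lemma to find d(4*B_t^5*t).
d(4*B_t^5*t) = (4*B_t^3*(B_t^2 + 10*t)) dt + (20*B_t^4*t) dB_t

Itô's formula for f(t, x): d f(t, B_t) = (f_t + (1/2) f_xx) dt + f_x dB_t. Compute partials of f(t, x) = 4*t*x^5:
  f_t(t,x)  = 4*x^5
  f_x(t,x)  = 20*t*x^4
  f_xx(t,x) = 80*t*x^3
Assemble drift = f_t + (1/2) f_xx = 4*x^3*(10*t + x^2) and diffusion = f_x = 20*t*x^4. Substituting x = B_t:
  d(4*B_t^5*t) = (4*B_t^3*(B_t^2 + 10*t)) dt + (20*B_t^4*t) dB_t.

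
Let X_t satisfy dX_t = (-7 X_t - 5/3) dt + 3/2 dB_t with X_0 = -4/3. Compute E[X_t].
E[X_t] = -5/21 - 23*exp(-7*t)/21

Taking expectations and using E[dB_t] = 0, the mean m(t) = E[X_t] satisfies the ODE m'(t) = a m(t) + b with m(0) = x_0. With a = -7, b = -5/3, x_0 = -4/3, the solution is
  m(t) = x_0 * exp(a t) + (b/a) * (exp(a t) - 1)
       = (-4/3) * exp((-7) t) + ((-5/3)/(-7)) * (exp((-7) t) - 1)
       = -5/21 - 23*exp(-7*t)/21.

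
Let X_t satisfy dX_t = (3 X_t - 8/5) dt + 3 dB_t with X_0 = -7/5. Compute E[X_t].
E[X_t] = 8/15 - 29*exp(3*t)/15

Taking expectations and using E[dB_t] = 0, the mean m(t) = E[X_t] satisfies the ODE m'(t) = a m(t) + b with m(0) = x_0. With a = 3, b = -8/5, x_0 = -7/5, the solution is
  m(t) = x_0 * exp(a t) + (b/a) * (exp(a t) - 1)
       = (-7/5) * exp(3 t) + ((-8/5)/3) * (exp(3 t) - 1)
       = 8/15 - 29*exp(3*t)/15.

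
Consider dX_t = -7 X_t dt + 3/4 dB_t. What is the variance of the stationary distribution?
lim Var(X_t) = 9/224

The OU SDE dX = -theta X dt + sigma dB admits the integrating factor exp(theta t): d(exp(theta t) X_t) = sigma exp(theta t) dB_t. Integrating from 0 to t gives X_t = x_0 * exp(-theta t) + sigma * int_0^t exp(-theta (t-s)) dB_s for any initial x_0. The Itô integral has variance (by the Itô isometry) sigma^2 * int_0^t exp(-2 theta (t - s)) ds = sigma^2 * (1 - exp(-2 theta t)) / (2 theta), independent of x_0.
With theta = 7, sigma = 3/4:
  Var(X_t) = (3/4)^2 * (1 - exp(-2*7 t)) / (2 * 7) = 9/224 - 9*exp(-14*t)/224.
As t -> infinity, exp(-2*7 t) -> 0, so the stationary variance is sigma^2 / (2 theta) = 9/224.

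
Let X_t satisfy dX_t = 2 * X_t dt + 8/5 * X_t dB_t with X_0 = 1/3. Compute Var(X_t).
Var(X_t) = (exp(64*t/25) - 1)*exp(4*t)/9

For GBM dX = mu X dt + sigma X dB with X_0 = x_0, apply Itô to Y = log X: dY = (mu - sigma^2/2) dt + sigma dB, so Y_t = log(x_0) + (mu - sigma^2/2) t + sigma B_t and hence X_t = x_0 * exp((mu - sigma^2/2) t + sigma B_t).
With mu = 2, sigma = 8/5, x_0 = 1/3, this gives:
  X_t = 1/3 * exp((18/25) * t + (8/5) * B_t).
Since sigma*B_t ~ Normal(0, sigma^2 t), E[exp(sigma*B_t)] = exp(sigma^2 t / 2); so E[X_t] = x_0 * exp((mu - sigma^2/2) t) * exp(sigma^2 t / 2) = x_0 * exp(mu t) = exp(2*t)/3.
Var(X_t) = E[X_t^2] - (E[X_t])^2 = x_0^2 * exp(2 mu t) * (exp(sigma^2 t) - 1) = (exp(64*t/25) - 1)*exp(4*t)/9.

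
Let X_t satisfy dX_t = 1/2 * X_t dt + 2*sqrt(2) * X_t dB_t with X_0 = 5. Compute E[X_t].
E[X_t] = 5*exp(t/2)

For GBM dX = mu X dt + sigma X dB with X_0 = x_0, apply Itô to Y = log X: dY = (mu - sigma^2/2) dt + sigma dB, so Y_t = log(x_0) + (mu - sigma^2/2) t + sigma B_t and hence X_t = x_0 * exp((mu - sigma^2/2) t + sigma B_t).
With mu = 1/2, sigma = 2*sqrt(2), x_0 = 5, this gives:
  X_t = 5 * exp((-7/2) * t + (2*sqrt(2)) * B_t).
Since sigma*B_t ~ Normal(0, sigma^2 t), E[exp(sigma*B_t)] = exp(sigma^2 t / 2); so E[X_t] = x_0 * exp((mu - sigma^2/2) t) * exp(sigma^2 t / 2) = x_0 * exp(mu t) = 5*exp(t/2).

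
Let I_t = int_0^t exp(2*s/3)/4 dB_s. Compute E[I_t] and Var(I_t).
E[I_t] = 0; Var(I_t) = 3*exp(4*t/3)/64 - 3/64

The Itô integral of a deterministic integrand f(s) has mean 0 because each increment f(s) * (B_{s+ds} - B_s) has mean 0. By the Itô isometry:
  Var( int_0^t f(s) dB_s ) = E[ (int_0^t f(s) dB_s)^2 ] = int_0^t f(s)^2 ds.
Here f(s) = exp(2*s/3)/4, so f(s)^2 = exp(4*s/3)/16. Integrate:
  int_0^t (exp(4*s/3)/16) ds = 3*exp(4*t/3)/64 - 3/64.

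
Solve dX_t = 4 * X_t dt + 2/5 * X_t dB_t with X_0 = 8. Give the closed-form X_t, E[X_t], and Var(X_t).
X_t = 8 * exp((98/25) t + (2/5) B_t); E[X_t] = 8*exp(4*t); Var(X_t) = 64*(exp(4*t/25) - 1)*exp(8*t)

For GBM dX = mu X dt + sigma X dB with X_0 = x_0, apply Itô to Y = log X: dY = (mu - sigma^2/2) dt + sigma dB, so Y_t = log(x_0) + (mu - sigma^2/2) t + sigma B_t and hence X_t = x_0 * exp((mu - sigma^2/2) t + sigma B_t).
With mu = 4, sigma = 2/5, x_0 = 8, this gives:
  X_t = 8 * exp((98/25) * t + (2/5) * B_t).
Since sigma*B_t ~ Normal(0, sigma^2 t), E[exp(sigma*B_t)] = exp(sigma^2 t / 2); so E[X_t] = x_0 * exp((mu - sigma^2/2) t) * exp(sigma^2 t / 2) = x_0 * exp(mu t) = 8*exp(4*t).
Var(X_t) = E[X_t^2] - (E[X_t])^2 = x_0^2 * exp(2 mu t) * (exp(sigma^2 t) - 1) = 64*(exp(4*t/25) - 1)*exp(8*t).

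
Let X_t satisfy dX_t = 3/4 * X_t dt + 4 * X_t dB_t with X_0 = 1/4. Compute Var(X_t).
Var(X_t) = (exp(16*t) - 1)*exp(3*t/2)/16

For GBM dX = mu X dt + sigma X dB with X_0 = x_0, apply Itô to Y = log X: dY = (mu - sigma^2/2) dt + sigma dB, so Y_t = log(x_0) + (mu - sigma^2/2) t + sigma B_t and hence X_t = x_0 * exp((mu - sigma^2/2) t + sigma B_t).
With mu = 3/4, sigma = 4, x_0 = 1/4, this gives:
  X_t = 1/4 * exp((-29/4) * t + (4) * B_t).
Since sigma*B_t ~ Normal(0, sigma^2 t), E[exp(sigma*B_t)] = exp(sigma^2 t / 2); so E[X_t] = x_0 * exp((mu - sigma^2/2) t) * exp(sigma^2 t / 2) = x_0 * exp(mu t) = exp(3*t/4)/4.
Var(X_t) = E[X_t^2] - (E[X_t])^2 = x_0^2 * exp(2 mu t) * (exp(sigma^2 t) - 1) = (exp(16*t) - 1)*exp(3*t/2)/16.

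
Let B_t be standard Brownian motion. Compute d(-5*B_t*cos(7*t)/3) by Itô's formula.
d(-5*B_t*cos(7*t)/3) = (35*B_t*sin(7*t)/3) dt + (-5*cos(7*t)/3) dB_t

Itô's formula for f(t, x): d f(t, B_t) = (f_t + (1/2) f_xx) dt + f_x dB_t. Compute partials of f(t, x) = -5*x*cos(7*t)/3:
  f_t(t,x)  = 35*x*sin(7*t)/3
  f_x(t,x)  = -5*cos(7*t)/3
  f_xx(t,x) = 0
Assemble drift = f_t + (1/2) f_xx = 35*x*sin(7*t)/3 and diffusion = f_x = -5*cos(7*t)/3. Substituting x = B_t:
  d(-5*B_t*cos(7*t)/3) = (35*B_t*sin(7*t)/3) dt + (-5*cos(7*t)/3) dB_t.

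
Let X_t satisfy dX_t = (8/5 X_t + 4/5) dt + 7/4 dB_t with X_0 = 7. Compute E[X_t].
E[X_t] = 15*exp(8*t/5)/2 - 1/2

Taking expectations and using E[dB_t] = 0, the mean m(t) = E[X_t] satisfies the ODE m'(t) = a m(t) + b with m(0) = x_0. With a = 8/5, b = 4/5, x_0 = 7, the solution is
  m(t) = x_0 * exp(a t) + (b/a) * (exp(a t) - 1)
       = 7 * exp((8/5) t) + ((4/5)/(8/5)) * (exp((8/5) t) - 1)
       = 15*exp(8*t/5)/2 - 1/2.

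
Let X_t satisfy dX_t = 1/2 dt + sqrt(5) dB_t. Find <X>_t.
<X>_t = 5*t

For an Itô process dX_t = a(t) dt + b(t) dB_t, the quadratic variation is <X>_t = int_0^t b(s)^2 ds (the drift term does not contribute). Here b(s) = sqrt(5), so
  b(s)^2 = 5.
Integrating from 0 to t:
  <X>_t = int_0^t (5) ds = 5*t.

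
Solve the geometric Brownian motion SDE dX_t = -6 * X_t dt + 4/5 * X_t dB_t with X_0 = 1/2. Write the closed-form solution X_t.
X_t = 1/2 * exp((-158/25) * t + (4/5) * B_t)

For GBM dX = mu X dt + sigma X dB with X_0 = x_0, apply Itô to Y = log X: dY = (mu - sigma^2/2) dt + sigma dB, so Y_t = log(x_0) + (mu - sigma^2/2) t + sigma B_t and hence X_t = x_0 * exp((mu - sigma^2/2) t + sigma B_t).
With mu = -6, sigma = 4/5, x_0 = 1/2, this gives:
  X_t = 1/2 * exp((-158/25) * t + (4/5) * B_t).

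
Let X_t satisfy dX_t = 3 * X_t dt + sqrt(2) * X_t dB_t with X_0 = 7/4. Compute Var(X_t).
Var(X_t) = 49*(exp(2*t) - 1)*exp(6*t)/16

For GBM dX = mu X dt + sigma X dB with X_0 = x_0, apply Itô to Y = log X: dY = (mu - sigma^2/2) dt + sigma dB, so Y_t = log(x_0) + (mu - sigma^2/2) t + sigma B_t and hence X_t = x_0 * exp((mu - sigma^2/2) t + sigma B_t).
With mu = 3, sigma = sqrt(2), x_0 = 7/4, this gives:
  X_t = 7/4 * exp((2) * t + (sqrt(2)) * B_t).
Since sigma*B_t ~ Normal(0, sigma^2 t), E[exp(sigma*B_t)] = exp(sigma^2 t / 2); so E[X_t] = x_0 * exp((mu - sigma^2/2) t) * exp(sigma^2 t / 2) = x_0 * exp(mu t) = 7*exp(3*t)/4.
Var(X_t) = E[X_t^2] - (E[X_t])^2 = x_0^2 * exp(2 mu t) * (exp(sigma^2 t) - 1) = 49*(exp(2*t) - 1)*exp(6*t)/16.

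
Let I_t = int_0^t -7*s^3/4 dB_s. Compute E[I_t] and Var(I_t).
E[I_t] = 0; Var(I_t) = 7*t^7/16

The Itô integral of a deterministic integrand f(s) has mean 0 because each increment f(s) * (B_{s+ds} - B_s) has mean 0. By the Itô isometry:
  Var( int_0^t f(s) dB_s ) = E[ (int_0^t f(s) dB_s)^2 ] = int_0^t f(s)^2 ds.
Here f(s) = -7*s^3/4, so f(s)^2 = 49*s^6/16. Integrate:
  int_0^t (49*s^6/16) ds = 7*t^7/16.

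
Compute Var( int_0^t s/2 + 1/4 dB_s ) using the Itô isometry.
Var = t*(4*t^2 + 6*t + 3)/48

The Itô integral of a deterministic integrand f(s) has mean 0 because each increment f(s) * (B_{s+ds} - B_s) has mean 0. By the Itô isometry:
  Var( int_0^t f(s) dB_s ) = E[ (int_0^t f(s) dB_s)^2 ] = int_0^t f(s)^2 ds.
Here f(s) = s/2 + 1/4, so f(s)^2 = (2*s + 1)^2/16. Integrate:
  int_0^t ((2*s + 1)^2/16) ds = t*(4*t^2 + 6*t + 3)/48.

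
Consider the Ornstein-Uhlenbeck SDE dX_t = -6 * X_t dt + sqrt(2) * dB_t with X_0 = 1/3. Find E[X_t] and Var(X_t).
E[X_t] = exp(-6*t)/3; Var(X_t) = 1/6 - exp(-12*t)/6

The OU SDE dX = -theta X dt + sigma dB admits the integrating factor exp(theta t): d(exp(theta t) X_t) = sigma exp(theta t) dB_t. Integrating from 0 to t:
  X_t = x_0 * exp(-theta t) + sigma * int_0^t exp(-theta (t-s)) dB_s.
The Itô integral has mean 0 and (by the Itô isometry) variance sigma^2 * int_0^t exp(-2 theta (t - s)) ds = sigma^2 * (1 - exp(-2 theta t)) / (2 theta).
With theta = 6, sigma = sqrt(2), x_0 = 1/3:
  E[X_t] = 1/3 * exp(-6 t) = exp(-6*t)/3
  Var(X_t) = (sqrt(2))^2 * (1 - exp(-2*6 t)) / (2 * 6) = 1/6 - exp(-12*t)/6.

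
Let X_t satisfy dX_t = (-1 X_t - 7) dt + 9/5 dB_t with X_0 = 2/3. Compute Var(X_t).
Var(X_t) = 81/50 - 81*exp(-2*t)/50

The variance V(t) = Var(X_t) satisfies V'(t) = 2 a V(t) + c^2 with V(0) = 0 (drift coefficient is linear in X, diffusion is constant). With a = -1, c = 9/5, the solution is
  V(t) = (c^2 / (2 a)) * (exp(2 a t) - 1)
       = ((9/5)^2 / (2*(-1))) * (exp((-2) t) - 1)
       = 81/50 - 81*exp(-2*t)/50.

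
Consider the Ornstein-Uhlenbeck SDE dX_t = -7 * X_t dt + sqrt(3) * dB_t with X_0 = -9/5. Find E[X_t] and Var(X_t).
E[X_t] = -9*exp(-7*t)/5; Var(X_t) = 3/14 - 3*exp(-14*t)/14

The OU SDE dX = -theta X dt + sigma dB admits the integrating factor exp(theta t): d(exp(theta t) X_t) = sigma exp(theta t) dB_t. Integrating from 0 to t:
  X_t = x_0 * exp(-theta t) + sigma * int_0^t exp(-theta (t-s)) dB_s.
The Itô integral has mean 0 and (by the Itô isometry) variance sigma^2 * int_0^t exp(-2 theta (t - s)) ds = sigma^2 * (1 - exp(-2 theta t)) / (2 theta).
With theta = 7, sigma = sqrt(3), x_0 = -9/5:
  E[X_t] = -9/5 * exp(-7 t) = -9*exp(-7*t)/5
  Var(X_t) = (sqrt(3))^2 * (1 - exp(-2*7 t)) / (2 * 7) = 3/14 - 3*exp(-14*t)/14.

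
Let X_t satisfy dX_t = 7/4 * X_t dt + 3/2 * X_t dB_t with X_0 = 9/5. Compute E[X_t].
E[X_t] = 9*exp(7*t/4)/5

For GBM dX = mu X dt + sigma X dB with X_0 = x_0, apply Itô to Y = log X: dY = (mu - sigma^2/2) dt + sigma dB, so Y_t = log(x_0) + (mu - sigma^2/2) t + sigma B_t and hence X_t = x_0 * exp((mu - sigma^2/2) t + sigma B_t).
With mu = 7/4, sigma = 3/2, x_0 = 9/5, this gives:
  X_t = 9/5 * exp((5/8) * t + (3/2) * B_t).
Since sigma*B_t ~ Normal(0, sigma^2 t), E[exp(sigma*B_t)] = exp(sigma^2 t / 2); so E[X_t] = x_0 * exp((mu - sigma^2/2) t) * exp(sigma^2 t / 2) = x_0 * exp(mu t) = 9*exp(7*t/4)/5.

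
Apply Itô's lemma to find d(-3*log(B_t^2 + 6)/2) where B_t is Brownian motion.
d(-3*log(B_t^2 + 6)/2) = (3*(B_t^2 - 6)/(2*(B_t^2 + 6)^2)) dt + (-3*B_t/(B_t^2 + 6)) dB_t

Itô's formula for f(B_t) gives d f(B_t) = f'(B_t) dB_t + (1/2) f''(B_t) dt. Compute derivatives of f(x) = -3*log(x^2 + 6)/2:
  f'(x)  = -3*x/(x^2 + 6)
  f''(x) = 3*(x^2 - 6)/(x^2 + 6)^2
Substitute x = B_t and multiply the f'' term by 1/2:
  drift     = (1/2) * (3*(x^2 - 6)/(x^2 + 6)^2) evaluated at B_t = 3*(B_t^2 - 6)/(2*(B_t^2 + 6)^2)
  diffusion = (-3*x/(x^2 + 6)) evaluated at B_t = -3*B_t/(B_t^2 + 6)
Therefore d(-3*log(B_t^2 + 6)/2) = (3*(B_t^2 - 6)/(2*(B_t^2 + 6)^2)) dt + (-3*B_t/(B_t^2 + 6)) dB_t.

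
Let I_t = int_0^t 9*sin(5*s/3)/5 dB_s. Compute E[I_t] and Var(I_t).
E[I_t] = 0; Var(I_t) = 81*t/50 - 243*sin(10*t/3)/500

The Itô integral of a deterministic integrand f(s) has mean 0 because each increment f(s) * (B_{s+ds} - B_s) has mean 0. By the Itô isometry:
  Var( int_0^t f(s) dB_s ) = E[ (int_0^t f(s) dB_s)^2 ] = int_0^t f(s)^2 ds.
Here f(s) = 9*sin(5*s/3)/5, so f(s)^2 = 81*sin(5*s/3)^2/25. Integrate:
  int_0^t (81*sin(5*s/3)^2/25) ds = 81*t/50 - 243*sin(10*t/3)/500.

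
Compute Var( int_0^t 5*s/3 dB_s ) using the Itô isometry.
Var = 25*t^3/27

The Itô integral of a deterministic integrand f(s) has mean 0 because each increment f(s) * (B_{s+ds} - B_s) has mean 0. By the Itô isometry:
  Var( int_0^t f(s) dB_s ) = E[ (int_0^t f(s) dB_s)^2 ] = int_0^t f(s)^2 ds.
Here f(s) = 5*s/3, so f(s)^2 = 25*s^2/9. Integrate:
  int_0^t (25*s^2/9) ds = 25*t^3/27.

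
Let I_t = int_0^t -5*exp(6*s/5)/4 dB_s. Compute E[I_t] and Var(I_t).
E[I_t] = 0; Var(I_t) = 125*exp(12*t/5)/192 - 125/192

The Itô integral of a deterministic integrand f(s) has mean 0 because each increment f(s) * (B_{s+ds} - B_s) has mean 0. By the Itô isometry:
  Var( int_0^t f(s) dB_s ) = E[ (int_0^t f(s) dB_s)^2 ] = int_0^t f(s)^2 ds.
Here f(s) = -5*exp(6*s/5)/4, so f(s)^2 = 25*exp(12*s/5)/16. Integrate:
  int_0^t (25*exp(12*s/5)/16) ds = 125*exp(12*t/5)/192 - 125/192.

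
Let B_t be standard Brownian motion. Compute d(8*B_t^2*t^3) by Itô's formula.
d(8*B_t^2*t^3) = (8*t^2*(3*B_t^2 + t)) dt + (16*B_t*t^3) dB_t

Itô's formula for f(t, x): d f(t, B_t) = (f_t + (1/2) f_xx) dt + f_x dB_t. Compute partials of f(t, x) = 8*t^3*x^2:
  f_t(t,x)  = 24*t^2*x^2
  f_x(t,x)  = 16*t^3*x
  f_xx(t,x) = 16*t^3
Assemble drift = f_t + (1/2) f_xx = 8*t^2*(t + 3*x^2) and diffusion = f_x = 16*t^3*x. Substituting x = B_t:
  d(8*B_t^2*t^3) = (8*t^2*(3*B_t^2 + t)) dt + (16*B_t*t^3) dB_t.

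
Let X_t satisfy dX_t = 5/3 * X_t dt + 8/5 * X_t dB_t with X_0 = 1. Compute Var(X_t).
Var(X_t) = exp(442*t/75) - exp(10*t/3)

For GBM dX = mu X dt + sigma X dB with X_0 = x_0, apply Itô to Y = log X: dY = (mu - sigma^2/2) dt + sigma dB, so Y_t = log(x_0) + (mu - sigma^2/2) t + sigma B_t and hence X_t = x_0 * exp((mu - sigma^2/2) t + sigma B_t).
With mu = 5/3, sigma = 8/5, x_0 = 1, this gives:
  X_t = 1 * exp((29/75) * t + (8/5) * B_t).
Since sigma*B_t ~ Normal(0, sigma^2 t), E[exp(sigma*B_t)] = exp(sigma^2 t / 2); so E[X_t] = x_0 * exp((mu - sigma^2/2) t) * exp(sigma^2 t / 2) = x_0 * exp(mu t) = exp(5*t/3).
Var(X_t) = E[X_t^2] - (E[X_t])^2 = x_0^2 * exp(2 mu t) * (exp(sigma^2 t) - 1) = exp(442*t/75) - exp(10*t/3).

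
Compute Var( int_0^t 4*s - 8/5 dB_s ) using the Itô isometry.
Var = 16*t*(25*t^2 - 30*t + 12)/75

The Itô integral of a deterministic integrand f(s) has mean 0 because each increment f(s) * (B_{s+ds} - B_s) has mean 0. By the Itô isometry:
  Var( int_0^t f(s) dB_s ) = E[ (int_0^t f(s) dB_s)^2 ] = int_0^t f(s)^2 ds.
Here f(s) = 4*s - 8/5, so f(s)^2 = 16*(5*s - 2)^2/25. Integrate:
  int_0^t (16*(5*s - 2)^2/25) ds = 16*t*(25*t^2 - 30*t + 12)/75.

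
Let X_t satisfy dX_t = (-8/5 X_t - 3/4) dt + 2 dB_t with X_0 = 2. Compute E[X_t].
E[X_t] = -15/32 + 79*exp(-8*t/5)/32

Taking expectations and using E[dB_t] = 0, the mean m(t) = E[X_t] satisfies the ODE m'(t) = a m(t) + b with m(0) = x_0. With a = -8/5, b = -3/4, x_0 = 2, the solution is
  m(t) = x_0 * exp(a t) + (b/a) * (exp(a t) - 1)
       = 2 * exp((-8/5) t) + ((-3/4)/(-8/5)) * (exp((-8/5) t) - 1)
       = -15/32 + 79*exp(-8*t/5)/32.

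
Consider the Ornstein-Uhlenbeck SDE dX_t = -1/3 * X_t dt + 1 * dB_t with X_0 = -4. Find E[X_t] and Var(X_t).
E[X_t] = -4*exp(-t/3); Var(X_t) = 3/2 - 3*exp(-2*t/3)/2

The OU SDE dX = -theta X dt + sigma dB admits the integrating factor exp(theta t): d(exp(theta t) X_t) = sigma exp(theta t) dB_t. Integrating from 0 to t:
  X_t = x_0 * exp(-theta t) + sigma * int_0^t exp(-theta (t-s)) dB_s.
The Itô integral has mean 0 and (by the Itô isometry) variance sigma^2 * int_0^t exp(-2 theta (t - s)) ds = sigma^2 * (1 - exp(-2 theta t)) / (2 theta).
With theta = 1/3, sigma = 1, x_0 = -4:
  E[X_t] = -4 * exp(-1/3 t) = -4*exp(-t/3)
  Var(X_t) = (1)^2 * (1 - exp(-2*1/3 t)) / (2 * 1/3) = 3/2 - 3*exp(-2*t/3)/2.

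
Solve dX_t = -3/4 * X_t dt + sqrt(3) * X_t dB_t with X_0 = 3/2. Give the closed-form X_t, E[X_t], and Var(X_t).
X_t = 3/2 * exp((-9/4) t + (sqrt(3)) B_t); E[X_t] = 3*exp(-3*t/4)/2; Var(X_t) = 9*sinh(3*t/2)/2

For GBM dX = mu X dt + sigma X dB with X_0 = x_0, apply Itô to Y = log X: dY = (mu - sigma^2/2) dt + sigma dB, so Y_t = log(x_0) + (mu - sigma^2/2) t + sigma B_t and hence X_t = x_0 * exp((mu - sigma^2/2) t + sigma B_t).
With mu = -3/4, sigma = sqrt(3), x_0 = 3/2, this gives:
  X_t = 3/2 * exp((-9/4) * t + (sqrt(3)) * B_t).
Since sigma*B_t ~ Normal(0, sigma^2 t), E[exp(sigma*B_t)] = exp(sigma^2 t / 2); so E[X_t] = x_0 * exp((mu - sigma^2/2) t) * exp(sigma^2 t / 2) = x_0 * exp(mu t) = 3*exp(-3*t/4)/2.
Var(X_t) = E[X_t^2] - (E[X_t])^2 = x_0^2 * exp(2 mu t) * (exp(sigma^2 t) - 1) = 9*sinh(3*t/2)/2.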